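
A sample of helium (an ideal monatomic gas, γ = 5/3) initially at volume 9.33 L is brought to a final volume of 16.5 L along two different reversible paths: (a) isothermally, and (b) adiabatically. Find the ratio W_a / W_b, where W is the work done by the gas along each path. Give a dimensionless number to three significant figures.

Path (a) isothermal: W = P₁V₁ ln(V₂/V₁) → W_a/(P₁V₁) = 0.5701.
Path (b) adiabatic: W = P₁V₁(1 − (V₁/V₂)^(γ−1))/(γ−1) → W_b/(P₁V₁) = 0.4743.
W_a / W_b = 0.5701 / 0.4743 = 1.202.

W_a / W_b ≈ 1.20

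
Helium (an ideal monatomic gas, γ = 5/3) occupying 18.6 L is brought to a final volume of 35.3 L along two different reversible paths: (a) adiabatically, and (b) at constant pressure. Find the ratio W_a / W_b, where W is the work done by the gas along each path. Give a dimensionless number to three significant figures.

W_a / W_b ≈ 0.581

Path (a) adiabatic: W = P₁V₁(1 − (V₁/V₂)^(γ−1))/(γ−1) → W_a/(P₁V₁) = 0.5214.
Path (b) isobaric: W = P₁(V₂ − V₁) → W_b/(P₁V₁) = 0.8978.
W_a / W_b = 0.5214 / 0.8978 = 0.5808.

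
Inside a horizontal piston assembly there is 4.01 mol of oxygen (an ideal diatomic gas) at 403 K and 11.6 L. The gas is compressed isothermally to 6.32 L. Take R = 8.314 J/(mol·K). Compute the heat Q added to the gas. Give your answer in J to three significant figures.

Isothermal ⇒ ΔU = 0, so Q = W = nRT ln(V₂/V₁).
Q = (4.01)(8.314)(403) ln(6.32/11.6) = 13436 × -0.6073 = -8159 J.

Q ≈ -8160 J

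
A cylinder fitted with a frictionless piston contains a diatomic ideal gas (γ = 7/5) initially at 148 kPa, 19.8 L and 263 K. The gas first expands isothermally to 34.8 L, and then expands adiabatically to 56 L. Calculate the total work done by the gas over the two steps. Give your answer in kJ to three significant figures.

Step 1 (isothermal): W = P₁V₁ ln(V₂/V₁) = (2930) ln(34.8/19.8) = 1653 J.
After step 1: P = 84.21 kPa, V = 34.8 L, T = 263 K.
Step 2 (adiabatic): W = (P₁V₁ − P₂V₂)/(γ−1) = (2930 − 2423)/0.4 = 1269 J.
W_total = 1653 + 1269 = 2922 J.

W_total ≈ 2.92 kJ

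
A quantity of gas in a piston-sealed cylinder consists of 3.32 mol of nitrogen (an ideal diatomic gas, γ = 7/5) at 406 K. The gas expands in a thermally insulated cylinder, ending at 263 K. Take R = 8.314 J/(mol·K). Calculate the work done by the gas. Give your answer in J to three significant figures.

W ≈ 9870 J

Adiabatic ⇒ Q = 0, so W_by = −ΔU = nCᵥ(T₁ − T₂).
Cᵥ = 5R/2 = 20.79 J/(mol·K).
W = (3.32)(20.79)(406 − 263) = 9868 J.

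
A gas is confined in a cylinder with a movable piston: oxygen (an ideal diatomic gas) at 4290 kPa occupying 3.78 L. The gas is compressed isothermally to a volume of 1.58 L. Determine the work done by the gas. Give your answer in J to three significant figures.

W ≈ -14100 J

Isothermal: W = nRT ln(V₂/V₁) = P₁V₁ ln(V₂/V₁).
P₁V₁ = (4290 kPa)(3.78 L) = 16216 J.
W = 16216 × ln(1.58/3.78) = 16216 × -0.8723
W_by_gas = -14145 J.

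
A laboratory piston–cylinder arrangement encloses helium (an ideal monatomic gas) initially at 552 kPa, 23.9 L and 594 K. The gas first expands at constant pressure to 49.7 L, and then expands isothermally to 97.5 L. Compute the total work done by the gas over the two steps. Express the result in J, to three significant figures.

W_total ≈ 32700 J

Step 1 (isobaric): W = PΔV = (552 kPa)(49.7 − 23.9 L) = 14242 J.
After step 1: P = 552 kPa, V = 49.7 L, T = 1235 K.
Step 2 (isothermal): W = P₁V₁ ln(V₂/V₁) = (27434) ln(97.5/49.7) = 18487 J.
W_total = 14242 + 18487 = 32728 J.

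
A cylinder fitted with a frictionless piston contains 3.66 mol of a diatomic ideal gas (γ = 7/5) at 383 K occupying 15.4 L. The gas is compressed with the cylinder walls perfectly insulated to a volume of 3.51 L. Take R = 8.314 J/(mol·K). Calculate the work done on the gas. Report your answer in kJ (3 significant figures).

Adiabatic: TV^(γ−1) = const with γ = 7/5.
T₂ = T₁ (V₁/V₂)^(γ−1) = 383 × (15.4/3.51)^0.4 = 383 × 1.807 = 692 K.
W_by = nCᵥ(T₁ − T₂) = (3.66)(20.79)(383 − 692) = -23504 J.
Work on gas = −W_by = 23504 J.

W ≈ 23.5 kJ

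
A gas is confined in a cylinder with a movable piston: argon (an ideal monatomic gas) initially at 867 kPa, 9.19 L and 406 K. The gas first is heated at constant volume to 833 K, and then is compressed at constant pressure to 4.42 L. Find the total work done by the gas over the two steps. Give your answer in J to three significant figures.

Step 1 (isochoric): W = 0 (constant volume).
After step 1: P = 1779 kPa (V unchanged).
Step 2 (isobaric): W = PΔV = (1779 kPa)(4.42 − 9.19 L) = -8485 J.
W_total = 0 − 8485 = -8485 J.

W_total ≈ -8490 J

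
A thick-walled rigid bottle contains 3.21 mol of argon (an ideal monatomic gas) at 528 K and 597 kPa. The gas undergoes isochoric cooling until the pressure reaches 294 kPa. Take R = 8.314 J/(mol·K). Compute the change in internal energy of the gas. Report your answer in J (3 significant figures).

ΔU ≈ -10700 J

Constant volume ⇒ W = 0, so Q = ΔU = nCᵥΔT with Cᵥ = 3R/2 = 12.47 J/(mol·K).
At constant V, T₂/T₁ = P₂/P₁ ⇒ ΔT = T₁(P₂/P₁ − 1) = 528·(294/597 − 1) = -268 K.
ΔU = (3.21)(12.47)(-268) = -10728 J.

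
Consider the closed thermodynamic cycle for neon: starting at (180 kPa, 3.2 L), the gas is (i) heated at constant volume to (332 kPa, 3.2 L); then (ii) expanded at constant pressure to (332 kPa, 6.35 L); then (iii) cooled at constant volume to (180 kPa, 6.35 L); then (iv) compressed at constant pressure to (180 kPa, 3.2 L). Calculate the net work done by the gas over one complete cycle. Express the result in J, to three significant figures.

W_net ≈ 479 J

Constant-volume legs do no work.
W(ii) = (332)(6.35 − 3.2) = 1046 J; W(iv) = (180)(3.2 − 6.35) = -567 J.
W_net = 1046 − 567 = 478.8 J (the clockwise enclosed area).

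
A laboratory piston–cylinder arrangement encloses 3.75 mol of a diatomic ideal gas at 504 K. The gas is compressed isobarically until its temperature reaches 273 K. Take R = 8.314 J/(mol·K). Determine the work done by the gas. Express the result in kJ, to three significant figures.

W ≈ -7.20 kJ

Isobaric: W = P ΔV = nR ΔT.
W = (3.75)(8.314)(273 − 504) = -7202 J.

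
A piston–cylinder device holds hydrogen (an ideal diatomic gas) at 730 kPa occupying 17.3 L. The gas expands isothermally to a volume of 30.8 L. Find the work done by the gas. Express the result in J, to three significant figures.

W ≈ 7280 J

Isothermal: W = nRT ln(V₂/V₁) = P₁V₁ ln(V₂/V₁).
P₁V₁ = (730 kPa)(17.3 L) = 12629 J.
W = 12629 × ln(30.8/17.3) = 12629 × 0.5768
W_by_gas = 7285 J.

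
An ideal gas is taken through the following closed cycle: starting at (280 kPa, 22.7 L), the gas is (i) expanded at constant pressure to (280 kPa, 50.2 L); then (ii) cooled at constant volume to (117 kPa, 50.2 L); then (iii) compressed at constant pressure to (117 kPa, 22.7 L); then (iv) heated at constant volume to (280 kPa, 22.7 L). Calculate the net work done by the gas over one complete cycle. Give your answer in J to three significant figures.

W_net ≈ 4480 J

Constant-volume legs do no work.
W(i) = (280)(50.2 − 22.7) = 7700 J; W(iii) = (117)(22.7 − 50.2) = -3218 J.
W_net = 7700 − 3218 = 4482 J (the clockwise enclosed area).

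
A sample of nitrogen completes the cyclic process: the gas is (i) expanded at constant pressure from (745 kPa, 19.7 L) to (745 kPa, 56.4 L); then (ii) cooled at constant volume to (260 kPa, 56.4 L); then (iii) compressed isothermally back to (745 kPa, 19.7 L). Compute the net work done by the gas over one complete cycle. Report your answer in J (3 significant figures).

W_net ≈ 11900 J

Leg (i): W = PΔV = (745)(56.4 − 19.7) = 27342 J.
Leg (ii): W = 0.
Leg (iii): W = PᵢVᵢ ln(V_f/Vᵢ) = (14664) ln(19.7/56.4) = -15424 J.
W_net = 27342 − 15424 = 11917 J.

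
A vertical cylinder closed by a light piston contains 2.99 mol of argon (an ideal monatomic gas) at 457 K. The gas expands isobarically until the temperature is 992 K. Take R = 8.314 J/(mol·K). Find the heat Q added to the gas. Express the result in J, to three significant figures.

Q ≈ 33200 J

Isobaric: W = nRΔT = (2.99)(8.314)(535) = 13299 J.
ΔU = nCᵥΔT with Cᵥ = 3R/2: ΔU = (2.99)(12.47)(535) = 19949 J.
Q = ΔU + W = 19949 + 13299 = 33249 J.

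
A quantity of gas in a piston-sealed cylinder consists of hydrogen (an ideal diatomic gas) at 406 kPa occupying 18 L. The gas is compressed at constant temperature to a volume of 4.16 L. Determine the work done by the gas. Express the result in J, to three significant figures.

Isothermal: W = nRT ln(V₂/V₁) = P₁V₁ ln(V₂/V₁).
P₁V₁ = (406 kPa)(18 L) = 7308 J.
W = 7308 × ln(4.16/18) = 7308 × -1.465
W_by_gas = -10705 J.

W ≈ -10700 J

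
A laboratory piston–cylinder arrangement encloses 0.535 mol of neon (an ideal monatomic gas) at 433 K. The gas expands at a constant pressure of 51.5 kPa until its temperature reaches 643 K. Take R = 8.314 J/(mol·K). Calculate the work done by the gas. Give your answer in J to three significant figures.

Isobaric: W = P ΔV = nR ΔT.
W = (0.535)(8.314)(643 − 433) = 934.1 J.

W ≈ 934 J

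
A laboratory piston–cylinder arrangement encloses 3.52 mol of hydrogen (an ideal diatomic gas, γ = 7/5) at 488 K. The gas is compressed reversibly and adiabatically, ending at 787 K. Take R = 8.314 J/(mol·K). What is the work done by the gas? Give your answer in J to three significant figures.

Adiabatic ⇒ Q = 0, so W_by = −ΔU = nCᵥ(T₁ − T₂).
Cᵥ = 5R/2 = 20.79 J/(mol·K).
W = (3.52)(20.79)(488 − 787) = -21876 J.

W ≈ -21900 J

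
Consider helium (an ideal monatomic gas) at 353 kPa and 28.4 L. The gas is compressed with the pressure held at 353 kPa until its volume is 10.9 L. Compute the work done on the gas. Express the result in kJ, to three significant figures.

W ≈ 6.18 kJ

Isobaric: W = P ΔV.
W = (353 kPa)(10.9 − 28.4 L) = (353)(-17.5) = -6178 J.
Work on gas = −W_by = 6178 J.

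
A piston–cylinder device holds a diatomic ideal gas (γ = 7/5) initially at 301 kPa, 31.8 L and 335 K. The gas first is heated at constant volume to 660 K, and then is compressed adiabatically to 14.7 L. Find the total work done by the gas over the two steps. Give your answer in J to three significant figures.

W_total ≈ -17000 J

Step 1 (isochoric): W = 0 (constant volume).
After step 1: P = 593 kPa (V unchanged).
Step 2 (adiabatic): W = (P₁V₁ − P₂V₂)/(γ−1) = (18858 − 25677)/0.4 = -17047 J.
W_total = 0 − 17047 = -17047 J.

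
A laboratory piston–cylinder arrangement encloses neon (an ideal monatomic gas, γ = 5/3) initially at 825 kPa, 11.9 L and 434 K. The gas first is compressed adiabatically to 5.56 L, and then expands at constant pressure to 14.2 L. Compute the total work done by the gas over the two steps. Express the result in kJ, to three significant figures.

W_total ≈ 15.6 kJ

Step 1 (adiabatic): W = (P₁V₁ − P₂V₂)/(γ−1) = (9818 − 16305)/0.667 = -9731 J.
After step 1: P = 2933 kPa, V = 5.56 L, T = 720.8 K.
Step 2 (isobaric): W = PΔV = (2933 kPa)(14.2 − 5.56 L) = 25337 J.
W_total = -9731 + 25337 = 15606 J.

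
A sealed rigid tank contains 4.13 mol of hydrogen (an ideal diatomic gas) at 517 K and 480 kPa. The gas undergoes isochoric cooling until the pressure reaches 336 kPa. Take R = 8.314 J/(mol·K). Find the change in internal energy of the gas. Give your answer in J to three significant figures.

ΔU ≈ -13300 J

Constant volume ⇒ W = 0, so Q = ΔU = nCᵥΔT with Cᵥ = 5R/2 = 20.79 J/(mol·K).
At constant V, T₂/T₁ = P₂/P₁ ⇒ ΔT = T₁(P₂/P₁ − 1) = 517·(336/480 − 1) = -155.1 K.
ΔU = (4.13)(20.79)(-155.1) = -13314 J.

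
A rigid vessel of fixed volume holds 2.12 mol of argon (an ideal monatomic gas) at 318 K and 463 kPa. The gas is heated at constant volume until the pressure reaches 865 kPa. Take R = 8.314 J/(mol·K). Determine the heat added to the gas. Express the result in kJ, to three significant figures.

Constant volume ⇒ W = 0, so Q = ΔU = nCᵥΔT with Cᵥ = 3R/2 = 12.47 J/(mol·K).
At constant V, T₂/T₁ = P₂/P₁ ⇒ ΔT = T₁(P₂/P₁ − 1) = 318·(865/463 − 1) = 276.1 K.
ΔU = (2.12)(12.47)(276.1) = 7300 J.

Q ≈ 7.30 kJ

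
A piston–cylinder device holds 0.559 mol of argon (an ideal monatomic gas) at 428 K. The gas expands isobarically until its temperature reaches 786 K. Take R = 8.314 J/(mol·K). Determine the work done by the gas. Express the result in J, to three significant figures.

W ≈ 1660 J

Isobaric: W = P ΔV = nR ΔT.
W = (0.559)(8.314)(786 − 428) = 1664 J.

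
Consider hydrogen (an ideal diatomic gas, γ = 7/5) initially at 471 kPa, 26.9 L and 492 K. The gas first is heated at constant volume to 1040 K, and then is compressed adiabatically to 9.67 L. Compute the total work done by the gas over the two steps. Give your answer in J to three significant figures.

W_total ≈ -33900 J

Step 1 (isochoric): W = 0 (constant volume).
After step 1: P = 995.6 kPa (V unchanged).
Step 2 (adiabatic): W = (P₁V₁ − P₂V₂)/(γ−1) = (26782 − 40325)/0.4 = -33857 J.
W_total = 0 − 33857 = -33857 J.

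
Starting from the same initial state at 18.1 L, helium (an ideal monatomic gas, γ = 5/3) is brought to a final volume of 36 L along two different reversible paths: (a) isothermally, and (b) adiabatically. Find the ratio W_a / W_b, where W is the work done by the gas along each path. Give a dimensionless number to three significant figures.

W_a / W_b ≈ 1.25

Path (a) isothermal: W = P₁V₁ ln(V₂/V₁) → W_a/(P₁V₁) = 0.6876.
Path (b) adiabatic: W = P₁V₁(1 − (V₁/V₂)^(γ−1))/(γ−1) → W_b/(P₁V₁) = 0.5516.
W_a / W_b = 0.6876 / 0.5516 = 1.247.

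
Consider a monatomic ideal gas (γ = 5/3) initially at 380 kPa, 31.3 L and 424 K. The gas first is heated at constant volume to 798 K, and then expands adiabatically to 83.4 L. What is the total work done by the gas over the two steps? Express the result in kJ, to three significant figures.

Step 1 (isochoric): W = 0 (constant volume).
After step 1: P = 715.2 kPa (V unchanged).
Step 2 (adiabatic): W = (P₁V₁ − P₂V₂)/(γ−1) = (22385 − 11647)/0.667 = 16107 J.
W_total = 0 + 16107 = 16107 J.

W_total ≈ 16.1 kJ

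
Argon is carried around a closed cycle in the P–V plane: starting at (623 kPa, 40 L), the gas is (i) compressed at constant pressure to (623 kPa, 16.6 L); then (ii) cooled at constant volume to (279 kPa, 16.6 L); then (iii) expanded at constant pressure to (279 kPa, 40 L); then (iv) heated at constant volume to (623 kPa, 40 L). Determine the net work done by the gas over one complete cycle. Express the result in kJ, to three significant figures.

Constant-volume legs do no work.
W(i) = (623)(16.6 − 40) = -14578 J; W(iii) = (279)(40 − 16.6) = 6529 J.
W_net = -14578 + 6529 = -8050 J (the counter-clockwise enclosed area).

W_net ≈ -8.05 kJ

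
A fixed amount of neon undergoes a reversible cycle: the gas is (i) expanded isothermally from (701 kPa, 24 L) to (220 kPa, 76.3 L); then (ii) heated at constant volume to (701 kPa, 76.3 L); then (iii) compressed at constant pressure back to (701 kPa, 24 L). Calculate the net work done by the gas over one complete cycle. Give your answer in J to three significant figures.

W_net ≈ -17200 J

Leg (i): W = PᵢVᵢ ln(V_f/Vᵢ) = (16824) ln(76.3/24) = 19459 J.
Leg (ii): W = 0.
Leg (iii): W = PΔV = (701)(24 − 76.3) = -36662 J.
W_net = 19459 − 36662 = -17203 J.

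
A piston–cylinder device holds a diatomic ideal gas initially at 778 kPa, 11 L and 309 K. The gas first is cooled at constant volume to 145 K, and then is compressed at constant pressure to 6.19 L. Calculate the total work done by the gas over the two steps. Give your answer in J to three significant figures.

Step 1 (isochoric): W = 0 (constant volume).
After step 1: P = 365.1 kPa (V unchanged).
Step 2 (isobaric): W = PΔV = (365.1 kPa)(6.19 − 11 L) = -1756 J.
W_total = 0 − 1756 = -1756 J.

W_total ≈ -1760 J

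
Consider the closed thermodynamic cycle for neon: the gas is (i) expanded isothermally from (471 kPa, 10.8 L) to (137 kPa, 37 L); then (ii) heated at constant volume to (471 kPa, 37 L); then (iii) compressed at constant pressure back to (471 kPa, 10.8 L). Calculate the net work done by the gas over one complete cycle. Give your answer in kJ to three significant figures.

Leg (i): W = PᵢVᵢ ln(V_f/Vᵢ) = (5087) ln(37/10.8) = 6264 J.
Leg (ii): W = 0.
Leg (iii): W = PΔV = (471)(10.8 − 37) = -12340 J.
W_net = 6264 − 12340 = -6076 J.

W_net ≈ -6.08 kJ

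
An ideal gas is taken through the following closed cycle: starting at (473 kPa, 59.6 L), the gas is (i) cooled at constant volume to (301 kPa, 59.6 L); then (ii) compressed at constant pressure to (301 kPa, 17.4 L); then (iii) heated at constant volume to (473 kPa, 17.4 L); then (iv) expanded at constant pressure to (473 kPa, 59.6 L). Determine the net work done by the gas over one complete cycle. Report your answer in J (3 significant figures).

Constant-volume legs do no work.
W(ii) = (301)(17.4 − 59.6) = -12702 J; W(iv) = (473)(59.6 − 17.4) = 19961 J.
W_net = -12702 + 19961 = 7258 J (the clockwise enclosed area).

W_net ≈ 7260 J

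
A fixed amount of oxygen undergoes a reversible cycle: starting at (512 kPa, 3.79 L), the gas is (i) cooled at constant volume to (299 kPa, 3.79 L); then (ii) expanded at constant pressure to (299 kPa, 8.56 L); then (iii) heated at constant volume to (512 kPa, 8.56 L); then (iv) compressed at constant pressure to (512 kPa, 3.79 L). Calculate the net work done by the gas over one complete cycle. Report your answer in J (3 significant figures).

W_net ≈ -1020 J

Constant-volume legs do no work.
W(ii) = (299)(8.56 − 3.79) = 1426 J; W(iv) = (512)(3.79 − 8.56) = -2442 J.
W_net = 1426 − 2442 = -1016 J (the counter-clockwise enclosed area).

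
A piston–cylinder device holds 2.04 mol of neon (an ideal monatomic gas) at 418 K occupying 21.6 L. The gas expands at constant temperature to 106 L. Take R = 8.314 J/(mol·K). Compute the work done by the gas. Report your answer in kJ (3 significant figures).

W ≈ 11.3 kJ

Isothermal: W = nRT ln(V₂/V₁).
W = (2.04)(8.314)(418) × ln(106/21.6)
  = 7090 × 1.591
W_by_gas = 11278 J.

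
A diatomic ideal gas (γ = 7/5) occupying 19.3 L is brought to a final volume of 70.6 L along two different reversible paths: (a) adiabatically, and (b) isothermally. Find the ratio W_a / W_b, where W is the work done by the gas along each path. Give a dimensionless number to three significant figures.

Path (a) adiabatic: W = P₁V₁(1 − (V₁/V₂)^(γ−1))/(γ−1) → W_a/(P₁V₁) = 1.012.
Path (b) isothermal: W = P₁V₁ ln(V₂/V₁) → W_b/(P₁V₁) = 1.297.
W_a / W_b = 1.012 / 1.297 = 0.7802.

W_a / W_b ≈ 0.780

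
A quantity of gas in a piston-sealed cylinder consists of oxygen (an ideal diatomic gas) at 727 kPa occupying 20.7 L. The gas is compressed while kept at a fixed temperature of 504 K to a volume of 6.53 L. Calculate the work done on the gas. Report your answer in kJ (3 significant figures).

W ≈ 17.4 kJ

Isothermal: W = nRT ln(V₂/V₁) = P₁V₁ ln(V₂/V₁).
P₁V₁ = (727 kPa)(20.7 L) = 15049 J.
W = 15049 × ln(6.53/20.7) = 15049 × -1.154
W_by_gas = -17362 J; work on gas = −W_by = 17362 J.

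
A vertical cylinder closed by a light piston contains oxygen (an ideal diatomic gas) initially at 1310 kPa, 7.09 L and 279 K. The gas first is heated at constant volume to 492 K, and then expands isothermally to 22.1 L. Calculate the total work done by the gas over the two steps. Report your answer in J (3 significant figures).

W_total ≈ 18600 J

Step 1 (isochoric): W = 0 (constant volume).
After step 1: P = 2310 kPa (V unchanged).
Step 2 (isothermal): W = P₁V₁ ln(V₂/V₁) = (16379) ln(22.1/7.09) = 18621 J.
W_total = 0 + 18621 = 18621 J.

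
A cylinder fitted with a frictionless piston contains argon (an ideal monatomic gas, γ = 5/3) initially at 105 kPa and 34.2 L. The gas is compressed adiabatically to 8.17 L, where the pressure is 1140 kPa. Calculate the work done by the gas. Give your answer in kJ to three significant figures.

W ≈ -8.58 kJ

Adiabatic: W = (P₁V₁ − P₂V₂)/(γ − 1) with γ = 5/3.
P₁V₁ = 3591 J, P₂V₂ = 9314 J.
W = (3591 − 9314) / 0.6667 = -8584 J.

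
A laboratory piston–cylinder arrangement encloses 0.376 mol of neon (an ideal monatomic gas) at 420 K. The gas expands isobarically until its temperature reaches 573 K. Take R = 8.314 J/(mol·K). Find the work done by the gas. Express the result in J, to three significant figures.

W ≈ 478 J

Isobaric: W = P ΔV = nR ΔT.
W = (0.376)(8.314)(573 − 420) = 478.3 J.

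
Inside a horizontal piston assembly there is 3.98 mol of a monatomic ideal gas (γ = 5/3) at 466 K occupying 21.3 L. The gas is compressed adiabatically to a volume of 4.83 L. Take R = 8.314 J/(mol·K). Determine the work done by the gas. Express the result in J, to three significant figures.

W ≈ -39100 J

Adiabatic: TV^(γ−1) = const with γ = 5/3.
T₂ = T₁ (V₁/V₂)^(γ−1) = 466 × (21.3/4.83)^0.667 = 466 × 2.689 = 1253 K.
W_by = nCᵥ(T₁ − T₂) = (3.98)(12.47)(466 − 1253) = -39071 J.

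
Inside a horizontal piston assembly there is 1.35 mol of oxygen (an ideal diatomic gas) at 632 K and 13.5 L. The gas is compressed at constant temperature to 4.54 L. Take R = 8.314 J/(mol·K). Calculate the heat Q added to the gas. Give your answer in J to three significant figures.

Q ≈ -7730 J

Isothermal ⇒ ΔU = 0, so Q = W = nRT ln(V₂/V₁).
Q = (1.35)(8.314)(632) ln(4.54/13.5) = 7094 × -1.09 = -7730 J.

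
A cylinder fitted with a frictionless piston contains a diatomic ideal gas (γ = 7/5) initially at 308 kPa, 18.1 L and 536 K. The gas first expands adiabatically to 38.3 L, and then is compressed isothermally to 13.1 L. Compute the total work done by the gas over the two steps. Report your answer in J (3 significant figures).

Step 1 (adiabatic): W = (P₁V₁ − P₂V₂)/(γ−1) = (5575 − 4131)/0.4 = 3610 J.
After step 1: P = 107.9 kPa, V = 38.3 L, T = 397.2 K.
Step 2 (isothermal): W = P₁V₁ ln(V₂/V₁) = (4131) ln(13.1/38.3) = -4432 J.
W_total = 3610 − 4432 = -821.2 J.

W_total ≈ -821 J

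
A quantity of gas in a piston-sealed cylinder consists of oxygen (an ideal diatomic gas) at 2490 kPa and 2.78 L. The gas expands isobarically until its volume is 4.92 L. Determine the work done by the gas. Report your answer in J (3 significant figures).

W ≈ 5330 J

Isobaric: W = P ΔV.
W = (2490 kPa)(4.92 − 2.78 L) = (2490)(2.14) = 5329 J.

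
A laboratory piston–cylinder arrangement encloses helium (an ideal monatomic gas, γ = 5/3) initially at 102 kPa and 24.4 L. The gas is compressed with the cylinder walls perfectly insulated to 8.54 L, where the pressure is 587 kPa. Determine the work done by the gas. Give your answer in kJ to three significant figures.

W ≈ -3.79 kJ

Adiabatic: W = (P₁V₁ − P₂V₂)/(γ − 1) with γ = 5/3.
P₁V₁ = 2489 J, P₂V₂ = 5013 J.
W = (2489 − 5013) / 0.6667 = -3786 J.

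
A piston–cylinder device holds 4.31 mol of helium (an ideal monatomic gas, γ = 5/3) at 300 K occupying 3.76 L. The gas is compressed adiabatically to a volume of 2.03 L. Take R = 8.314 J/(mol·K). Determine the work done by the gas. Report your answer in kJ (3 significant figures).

W ≈ -8.19 kJ

Adiabatic: TV^(γ−1) = const with γ = 5/3.
T₂ = T₁ (V₁/V₂)^(γ−1) = 300 × (3.76/2.03)^0.667 = 300 × 1.508 = 452.5 K.
W_by = nCᵥ(T₁ − T₂) = (4.31)(12.47)(300 − 452.5) = -8195 J.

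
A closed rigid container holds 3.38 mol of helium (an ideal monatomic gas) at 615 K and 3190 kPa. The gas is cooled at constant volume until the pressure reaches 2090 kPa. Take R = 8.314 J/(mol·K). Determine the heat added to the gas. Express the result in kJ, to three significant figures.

Constant volume ⇒ W = 0, so Q = ΔU = nCᵥΔT with Cᵥ = 3R/2 = 12.47 J/(mol·K).
At constant V, T₂/T₁ = P₂/P₁ ⇒ ΔT = T₁(P₂/P₁ − 1) = 615·(2090/3190 − 1) = -212.1 K.
ΔU = (3.38)(12.47)(-212.1) = -8939 J.

Q ≈ -8.94 kJ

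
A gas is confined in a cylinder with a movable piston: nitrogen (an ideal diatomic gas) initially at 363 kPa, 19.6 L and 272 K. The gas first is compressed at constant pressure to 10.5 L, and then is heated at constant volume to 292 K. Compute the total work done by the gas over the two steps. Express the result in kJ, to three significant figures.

W_total ≈ -3.30 kJ

Step 1 (isobaric): W = PΔV = (363 kPa)(10.5 − 19.6 L) = -3303 J.
Step 2 (isochoric): W = 0 (constant volume).
W_total = -3303 + 0 = -3303 J.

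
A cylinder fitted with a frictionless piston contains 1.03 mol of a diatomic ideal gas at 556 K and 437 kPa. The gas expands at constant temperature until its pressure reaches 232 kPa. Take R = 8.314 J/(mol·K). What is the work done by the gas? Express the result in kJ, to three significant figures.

Isothermal process: W = nRT ln(V₂/V₁) = nRT ln(P₁/P₂).
W = (1.03)(8.314)(556) × ln(437/232)
  = 4761 × ln(1.884) = 4761 × 0.6332
W_by_gas = 3015 J.

W ≈ 3.01 kJ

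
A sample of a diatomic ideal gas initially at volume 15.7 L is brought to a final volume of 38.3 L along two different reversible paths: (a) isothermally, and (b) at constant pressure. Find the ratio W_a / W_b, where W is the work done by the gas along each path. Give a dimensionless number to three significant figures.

W_a / W_b ≈ 0.620

Path (a) isothermal: W = P₁V₁ ln(V₂/V₁) → W_a/(P₁V₁) = 0.8918.
Path (b) isobaric: W = P₁(V₂ − V₁) → W_b/(P₁V₁) = 1.439.
W_a / W_b = 0.8918 / 1.439 = 0.6195.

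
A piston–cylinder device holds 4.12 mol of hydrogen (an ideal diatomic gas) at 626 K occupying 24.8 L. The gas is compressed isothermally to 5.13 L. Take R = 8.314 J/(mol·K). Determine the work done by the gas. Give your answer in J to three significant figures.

Isothermal: W = nRT ln(V₂/V₁).
W = (4.12)(8.314)(626) × ln(5.13/24.8)
  = 21443 × -1.576
W_by_gas = -33788 J.

W ≈ -33800 J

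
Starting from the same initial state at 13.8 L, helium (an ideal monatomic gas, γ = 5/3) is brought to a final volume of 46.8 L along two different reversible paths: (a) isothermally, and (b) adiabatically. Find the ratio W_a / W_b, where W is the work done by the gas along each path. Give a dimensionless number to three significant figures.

W_a / W_b ≈ 1.46

Path (a) isothermal: W = P₁V₁ ln(V₂/V₁) → W_a/(P₁V₁) = 1.221.
Path (b) adiabatic: W = P₁V₁(1 − (V₁/V₂)^(γ−1))/(γ−1) → W_b/(P₁V₁) = 0.8355.
W_a / W_b = 1.221 / 0.8355 = 1.462.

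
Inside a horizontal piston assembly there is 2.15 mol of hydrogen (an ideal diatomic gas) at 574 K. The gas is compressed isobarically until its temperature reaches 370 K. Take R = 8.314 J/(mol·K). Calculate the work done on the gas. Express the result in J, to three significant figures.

Isobaric: W = P ΔV = nR ΔT.
W = (2.15)(8.314)(370 − 574) = -3647 J.
Work on gas = −W_by = 3647 J.

W ≈ 3650 J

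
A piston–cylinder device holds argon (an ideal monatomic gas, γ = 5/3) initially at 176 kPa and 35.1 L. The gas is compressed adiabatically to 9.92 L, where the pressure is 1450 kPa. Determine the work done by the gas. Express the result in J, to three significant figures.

Adiabatic: W = (P₁V₁ − P₂V₂)/(γ − 1) with γ = 5/3.
P₁V₁ = 6178 J, P₂V₂ = 14384 J.
W = (6178 − 14384) / 0.6667 = -12310 J.

W ≈ -12300 J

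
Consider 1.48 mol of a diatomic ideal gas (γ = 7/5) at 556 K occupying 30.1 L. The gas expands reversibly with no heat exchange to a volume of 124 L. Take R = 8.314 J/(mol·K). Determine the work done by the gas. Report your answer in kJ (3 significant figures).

W ≈ 7.40 kJ

Adiabatic: TV^(γ−1) = const with γ = 7/5.
T₂ = T₁ (V₁/V₂)^(γ−1) = 556 × (30.1/124)^0.4 = 556 × 0.5676 = 315.6 K.
W_by = nCᵥ(T₁ − T₂) = (1.48)(20.79)(556 − 315.6) = 7395 J.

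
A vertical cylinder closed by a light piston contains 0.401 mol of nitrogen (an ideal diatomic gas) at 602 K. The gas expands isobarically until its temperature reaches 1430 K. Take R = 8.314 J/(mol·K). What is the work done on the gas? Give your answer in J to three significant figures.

Isobaric: W = P ΔV = nR ΔT.
W = (0.401)(8.314)(1430 − 602) = 2760 J.
Work on gas = −W_by = -2760 J.

W ≈ -2760 J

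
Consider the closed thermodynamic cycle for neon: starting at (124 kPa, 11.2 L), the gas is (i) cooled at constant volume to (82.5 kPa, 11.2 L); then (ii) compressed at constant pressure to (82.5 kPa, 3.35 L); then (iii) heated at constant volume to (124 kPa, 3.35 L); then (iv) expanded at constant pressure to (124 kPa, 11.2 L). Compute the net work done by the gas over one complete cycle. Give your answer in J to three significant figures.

W_net ≈ 326 J

Constant-volume legs do no work.
W(ii) = (82.5)(3.35 − 11.2) = -647.6 J; W(iv) = (124)(11.2 − 3.35) = 973.4 J.
W_net = -647.6 + 973.4 = 325.8 J (the clockwise enclosed area).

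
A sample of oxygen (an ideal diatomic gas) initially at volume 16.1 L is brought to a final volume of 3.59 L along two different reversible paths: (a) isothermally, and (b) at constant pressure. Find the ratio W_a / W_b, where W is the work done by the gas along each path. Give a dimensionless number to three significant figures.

W_a / W_b ≈ 1.93

Path (a) isothermal: W = P₁V₁ ln(V₂/V₁) → W_a/(P₁V₁) = -1.501.
Path (b) isobaric: W = P₁(V₂ − V₁) → W_b/(P₁V₁) = -0.777.
W_a / W_b = -1.501 / -0.777 = 1.931.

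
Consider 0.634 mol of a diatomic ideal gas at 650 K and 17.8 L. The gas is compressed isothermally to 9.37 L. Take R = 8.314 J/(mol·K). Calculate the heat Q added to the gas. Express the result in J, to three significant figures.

Q ≈ -2200 J

Isothermal ⇒ ΔU = 0, so Q = W = nRT ln(V₂/V₁).
Q = (0.634)(8.314)(650) ln(9.37/17.8) = 3426 × -0.6417 = -2199 J.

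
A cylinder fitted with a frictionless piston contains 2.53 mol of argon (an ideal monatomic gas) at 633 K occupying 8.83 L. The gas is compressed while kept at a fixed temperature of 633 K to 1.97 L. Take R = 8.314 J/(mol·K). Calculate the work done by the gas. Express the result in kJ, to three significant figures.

Isothermal: W = nRT ln(V₂/V₁).
W = (2.53)(8.314)(633) × ln(1.97/8.83)
  = 13315 × -1.5
W_by_gas = -19974 J.

W ≈ -20.0 kJ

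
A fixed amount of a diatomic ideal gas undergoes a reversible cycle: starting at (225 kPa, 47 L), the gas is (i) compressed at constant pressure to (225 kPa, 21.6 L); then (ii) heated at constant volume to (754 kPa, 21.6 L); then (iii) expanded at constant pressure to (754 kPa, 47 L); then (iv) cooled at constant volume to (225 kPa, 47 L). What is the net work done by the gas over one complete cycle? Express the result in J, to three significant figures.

W_net ≈ 13400 J

Constant-volume legs do no work.
W(i) = (225)(21.6 − 47) = -5715 J; W(iii) = (754)(47 − 21.6) = 19152 J.
W_net = -5715 + 19152 = 13437 J (the clockwise enclosed area).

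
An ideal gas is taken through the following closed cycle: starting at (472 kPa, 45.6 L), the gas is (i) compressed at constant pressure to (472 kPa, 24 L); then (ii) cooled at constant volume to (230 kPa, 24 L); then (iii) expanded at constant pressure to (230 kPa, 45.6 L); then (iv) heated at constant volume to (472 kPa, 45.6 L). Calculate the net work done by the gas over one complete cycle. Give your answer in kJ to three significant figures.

W_net ≈ -5.23 kJ

Constant-volume legs do no work.
W(i) = (472)(24 − 45.6) = -10195 J; W(iii) = (230)(45.6 − 24) = 4968 J.
W_net = -10195 + 4968 = -5227 J (the counter-clockwise enclosed area).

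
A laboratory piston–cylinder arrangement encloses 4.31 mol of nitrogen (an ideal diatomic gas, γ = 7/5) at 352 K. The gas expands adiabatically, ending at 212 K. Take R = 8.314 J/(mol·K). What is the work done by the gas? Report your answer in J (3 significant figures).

Adiabatic ⇒ Q = 0, so W_by = −ΔU = nCᵥ(T₁ − T₂).
Cᵥ = 5R/2 = 20.79 J/(mol·K).
W = (4.31)(20.79)(352 − 212) = 12542 J.

W ≈ 12500 J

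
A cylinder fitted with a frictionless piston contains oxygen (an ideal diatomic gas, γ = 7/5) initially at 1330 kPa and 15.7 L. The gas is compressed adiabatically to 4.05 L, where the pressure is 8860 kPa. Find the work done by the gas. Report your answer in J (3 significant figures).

W ≈ -37500 J

Adiabatic: W = (P₁V₁ − P₂V₂)/(γ − 1) with γ = 7/5.
P₁V₁ = 20881 J, P₂V₂ = 35883 J.
W = (20881 − 35883) / 0.4 = -37505 J.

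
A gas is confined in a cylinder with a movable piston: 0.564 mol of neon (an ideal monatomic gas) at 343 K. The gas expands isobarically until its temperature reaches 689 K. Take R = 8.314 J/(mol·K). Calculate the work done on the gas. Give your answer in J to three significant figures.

Isobaric: W = P ΔV = nR ΔT.
W = (0.564)(8.314)(689 − 343) = 1622 J.
Work on gas = −W_by = -1622 J.

W ≈ -1620 J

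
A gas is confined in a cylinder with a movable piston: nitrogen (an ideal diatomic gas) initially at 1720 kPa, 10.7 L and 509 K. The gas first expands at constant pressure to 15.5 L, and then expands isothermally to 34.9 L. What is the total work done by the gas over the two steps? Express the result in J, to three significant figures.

W_total ≈ 29900 J

Step 1 (isobaric): W = PΔV = (1720 kPa)(15.5 − 10.7 L) = 8256 J.
After step 1: P = 1720 kPa, V = 15.5 L, T = 737.3 K.
Step 2 (isothermal): W = P₁V₁ ln(V₂/V₁) = (26660) ln(34.9/15.5) = 21639 J.
W_total = 8256 + 21639 = 29895 J.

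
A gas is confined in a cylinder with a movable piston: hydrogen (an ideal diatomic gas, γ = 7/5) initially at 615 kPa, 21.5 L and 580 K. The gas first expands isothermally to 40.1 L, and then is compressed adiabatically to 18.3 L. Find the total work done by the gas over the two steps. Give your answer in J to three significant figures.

W_total ≈ -3940 J

Step 1 (isothermal): W = P₁V₁ ln(V₂/V₁) = (13222) ln(40.1/21.5) = 8242 J.
After step 1: P = 329.7 kPa, V = 40.1 L, T = 580 K.
Step 2 (adiabatic): W = (P₁V₁ − P₂V₂)/(γ−1) = (13223 − 18096)/0.4 = -12185 J.
W_total = 8242 − 12185 = -3943 J.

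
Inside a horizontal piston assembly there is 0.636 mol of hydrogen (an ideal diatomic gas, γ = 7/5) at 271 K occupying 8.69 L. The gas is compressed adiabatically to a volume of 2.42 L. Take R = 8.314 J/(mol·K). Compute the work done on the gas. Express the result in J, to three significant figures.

Adiabatic: TV^(γ−1) = const with γ = 7/5.
T₂ = T₁ (V₁/V₂)^(γ−1) = 271 × (8.69/2.42)^0.4 = 271 × 1.668 = 451.9 K.
W_by = nCᵥ(T₁ − T₂) = (0.636)(20.79)(271 − 451.9) = -2391 J.
Work on gas = −W_by = 2391 J.

W ≈ 2390 J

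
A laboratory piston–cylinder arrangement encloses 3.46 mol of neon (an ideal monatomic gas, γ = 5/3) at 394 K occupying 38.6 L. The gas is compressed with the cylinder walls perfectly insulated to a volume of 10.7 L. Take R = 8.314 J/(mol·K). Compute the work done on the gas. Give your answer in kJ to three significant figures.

Adiabatic: TV^(γ−1) = const with γ = 5/3.
T₂ = T₁ (V₁/V₂)^(γ−1) = 394 × (38.6/10.7)^0.667 = 394 × 2.352 = 926.8 K.
W_by = nCᵥ(T₁ − T₂) = (3.46)(12.47)(394 − 926.8) = -22988 J.
Work on gas = −W_by = 22988 J.

W ≈ 23.0 kJ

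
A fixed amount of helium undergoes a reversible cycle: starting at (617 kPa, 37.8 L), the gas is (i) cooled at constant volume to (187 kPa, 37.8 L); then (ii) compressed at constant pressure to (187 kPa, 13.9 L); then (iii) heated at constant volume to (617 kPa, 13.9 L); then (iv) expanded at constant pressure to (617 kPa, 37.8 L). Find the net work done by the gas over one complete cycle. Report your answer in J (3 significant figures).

Constant-volume legs do no work.
W(ii) = (187)(13.9 − 37.8) = -4469 J; W(iv) = (617)(37.8 − 13.9) = 14746 J.
W_net = -4469 + 14746 = 10277 J (the clockwise enclosed area).

W_net ≈ 10300 J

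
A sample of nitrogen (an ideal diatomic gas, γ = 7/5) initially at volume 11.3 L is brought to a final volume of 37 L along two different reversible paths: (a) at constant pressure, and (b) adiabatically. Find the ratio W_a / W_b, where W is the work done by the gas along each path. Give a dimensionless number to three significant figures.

W_a / W_b ≈ 2.41

Path (a) isobaric: W = P₁(V₂ − V₁) → W_a/(P₁V₁) = 2.274.
Path (b) adiabatic: W = P₁V₁(1 − (V₁/V₂)^(γ−1))/(γ−1) → W_b/(P₁V₁) = 0.9444.
W_a / W_b = 2.274 / 0.9444 = 2.408.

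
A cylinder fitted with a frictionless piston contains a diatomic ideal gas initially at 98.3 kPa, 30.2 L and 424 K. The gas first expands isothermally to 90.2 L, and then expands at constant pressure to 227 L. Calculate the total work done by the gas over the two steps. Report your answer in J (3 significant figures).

W_total ≈ 7750 J

Step 1 (isothermal): W = P₁V₁ ln(V₂/V₁) = (2969) ln(90.2/30.2) = 3248 J.
After step 1: P = 32.91 kPa, V = 90.2 L, T = 424 K.
Step 2 (isobaric): W = PΔV = (32.91 kPa)(227 − 90.2 L) = 4502 J.
W_total = 3248 + 4502 = 7751 J.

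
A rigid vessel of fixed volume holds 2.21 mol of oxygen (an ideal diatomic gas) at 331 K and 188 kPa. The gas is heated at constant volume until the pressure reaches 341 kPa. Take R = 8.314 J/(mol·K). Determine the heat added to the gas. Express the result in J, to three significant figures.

Q ≈ 12400 J

Constant volume ⇒ W = 0, so Q = ΔU = nCᵥΔT with Cᵥ = 5R/2 = 20.79 J/(mol·K).
At constant V, T₂/T₁ = P₂/P₁ ⇒ ΔT = T₁(P₂/P₁ − 1) = 331·(341/188 − 1) = 269.4 K.
ΔU = (2.21)(20.79)(269.4) = 12374 J.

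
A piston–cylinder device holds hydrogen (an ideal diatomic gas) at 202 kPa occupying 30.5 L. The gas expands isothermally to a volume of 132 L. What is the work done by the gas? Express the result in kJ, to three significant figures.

Isothermal: W = nRT ln(V₂/V₁) = P₁V₁ ln(V₂/V₁).
P₁V₁ = (202 kPa)(30.5 L) = 6161 J.
W = 6161 × ln(132/30.5) = 6161 × 1.465
W_by_gas = 9026 J.

W ≈ 9.03 kJ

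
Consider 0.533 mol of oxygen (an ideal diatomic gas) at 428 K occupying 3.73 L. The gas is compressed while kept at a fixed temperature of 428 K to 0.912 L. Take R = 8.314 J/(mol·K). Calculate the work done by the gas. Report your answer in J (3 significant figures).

W ≈ -2670 J

Isothermal: W = nRT ln(V₂/V₁).
W = (0.533)(8.314)(428) × ln(0.912/3.73)
  = 1897 × -1.409
W_by_gas = -2671 J.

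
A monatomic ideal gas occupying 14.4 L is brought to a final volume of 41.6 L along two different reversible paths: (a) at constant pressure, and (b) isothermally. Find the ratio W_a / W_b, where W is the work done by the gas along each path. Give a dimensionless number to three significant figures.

Path (a) isobaric: W = P₁(V₂ − V₁) → W_a/(P₁V₁) = 1.889.
Path (b) isothermal: W = P₁V₁ ln(V₂/V₁) → W_b/(P₁V₁) = 1.061.
W_a / W_b = 1.889 / 1.061 = 1.781.

W_a / W_b ≈ 1.78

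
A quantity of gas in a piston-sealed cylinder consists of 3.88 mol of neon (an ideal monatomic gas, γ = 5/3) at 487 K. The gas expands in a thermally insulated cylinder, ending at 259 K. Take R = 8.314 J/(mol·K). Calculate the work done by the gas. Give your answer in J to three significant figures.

W ≈ 11000 J

Adiabatic ⇒ Q = 0, so W_by = −ΔU = nCᵥ(T₁ − T₂).
Cᵥ = 3R/2 = 12.47 J/(mol·K).
W = (3.88)(12.47)(487 − 259) = 11032 J.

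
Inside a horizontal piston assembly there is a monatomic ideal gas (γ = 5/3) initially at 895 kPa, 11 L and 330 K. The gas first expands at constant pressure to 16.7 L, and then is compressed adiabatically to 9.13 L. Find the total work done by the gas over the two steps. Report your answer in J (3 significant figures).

Step 1 (isobaric): W = PΔV = (895 kPa)(16.7 − 11 L) = 5101 J.
After step 1: P = 895 kPa, V = 16.7 L, T = 501 K.
Step 2 (adiabatic): W = (P₁V₁ − P₂V₂)/(γ−1) = (14946 − 22355)/0.667 = -11112 J.
W_total = 5101 − 11112 = -6011 J.

W_total ≈ -6010 J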